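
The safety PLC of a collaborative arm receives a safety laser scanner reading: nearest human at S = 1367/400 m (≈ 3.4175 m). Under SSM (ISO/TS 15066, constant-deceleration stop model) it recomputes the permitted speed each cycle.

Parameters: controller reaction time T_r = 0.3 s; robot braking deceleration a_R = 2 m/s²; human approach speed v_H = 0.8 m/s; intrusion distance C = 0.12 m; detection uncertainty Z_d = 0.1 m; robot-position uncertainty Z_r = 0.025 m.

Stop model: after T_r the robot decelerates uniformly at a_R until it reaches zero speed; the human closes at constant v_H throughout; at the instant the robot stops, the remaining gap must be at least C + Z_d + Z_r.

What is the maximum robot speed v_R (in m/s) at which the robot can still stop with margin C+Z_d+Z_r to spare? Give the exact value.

at the boundary: (1/4)·v² + (7/10)·v + (-1173/400) = 0
  disc = (7/10)² − 4·(1/4)·(-1173/400) = 1369/400 ; √disc = 37/20
  v_R = (−(7/10) + 37/20) / (2·(1/4)) = 23/10 m/s
check:
braking lasts T_s = (23/10)/2 = 1.1500 s
robot in T_r: 2.3000·0.3000 = 0.6900 m
robot covers 2.3000·1.1500 − ½·2.0000·1.1500² = 1.3225 m while stopping
human closes 0.8000·1.4500 = 1.1600 m
C+Z_d+Z_r = 0.1200+0.1000+0.0250 = 0.2450 m
sum ≈ 0.6900+1.3225+1.1600+0.2450 ≈ 3.4175 m = S ✓

v_R_max = 23/10 m/s = 2.3000 m/s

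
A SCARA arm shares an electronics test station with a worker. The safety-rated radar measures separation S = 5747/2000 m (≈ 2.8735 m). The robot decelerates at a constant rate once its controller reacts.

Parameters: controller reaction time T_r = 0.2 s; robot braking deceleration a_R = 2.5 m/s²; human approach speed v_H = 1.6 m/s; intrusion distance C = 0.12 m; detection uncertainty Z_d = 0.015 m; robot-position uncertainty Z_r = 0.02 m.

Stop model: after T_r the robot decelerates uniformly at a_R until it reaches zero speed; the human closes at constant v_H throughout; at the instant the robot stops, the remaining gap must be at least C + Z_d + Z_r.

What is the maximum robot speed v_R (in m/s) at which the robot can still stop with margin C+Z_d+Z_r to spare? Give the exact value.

quadratic (1/5)·v² + (21/25)·v + (-4797/2000) = 0
  disc = (21/25)² − 4·(1/5)·(-4797/2000) = 6561/2500 ; √disc = 81/50
  v_R = (−(21/25) + 81/50) / (2·(1/5)) = 39/20 m/s
check:
stop time T_s = (39/20)/(5/2) = 0.7800 s
robot covers v_R·T_r = 1.9500·0.2000 = 0.3900 m before braking
robot under decel: 1.9500²/(2·2.5000) = 0.7605 m
human closes 1.6000·0.9800 = 1.5680 m
C+Z_d+Z_r = 0.1200+0.0150+0.0200 = 0.1550 m
sum ≈ 0.3900+0.7605+1.5680+0.1550 ≈ 2.8735 m = S ✓

v_R_max = 39/20 m/s = 1.9500 m/s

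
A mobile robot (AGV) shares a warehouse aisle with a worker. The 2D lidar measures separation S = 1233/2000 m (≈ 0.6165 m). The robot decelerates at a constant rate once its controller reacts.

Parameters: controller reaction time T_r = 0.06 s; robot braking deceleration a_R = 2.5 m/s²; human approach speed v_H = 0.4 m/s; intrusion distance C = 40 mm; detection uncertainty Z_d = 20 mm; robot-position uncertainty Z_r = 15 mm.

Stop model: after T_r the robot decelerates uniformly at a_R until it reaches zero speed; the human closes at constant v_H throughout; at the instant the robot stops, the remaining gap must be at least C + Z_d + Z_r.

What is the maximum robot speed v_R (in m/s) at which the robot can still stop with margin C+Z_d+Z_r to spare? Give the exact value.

at the boundary: (1/5)·v² + (11/50)·v + (-207/400) = 0
  disc = (11/50)² − 4·(1/5)·(-207/400) = 289/625 ; √disc = 17/25
  v_R = (−(11/50) + 17/25) / (2·(1/5)) = 23/20 m/s
check:
T_s = v_R/a_R = (23/20)/(5/2) = 0.4600 s
reaction-phase robot travel = 1.1500·0.0600 = 0.0690 m
braking distance = 1.1500²/(2·2.5000) = 0.2645 m
human over T_r+T_s: 0.4000·(0.0600+0.4600) = 0.2080 m
margins: 0.0400+0.0200+0.0150 = 0.0750 m
sum ≈ 0.0690+0.2645+0.2080+0.0750 ≈ 0.6165 m = S ✓

v_R_max = 23/20 m/s = 1.1500 m/s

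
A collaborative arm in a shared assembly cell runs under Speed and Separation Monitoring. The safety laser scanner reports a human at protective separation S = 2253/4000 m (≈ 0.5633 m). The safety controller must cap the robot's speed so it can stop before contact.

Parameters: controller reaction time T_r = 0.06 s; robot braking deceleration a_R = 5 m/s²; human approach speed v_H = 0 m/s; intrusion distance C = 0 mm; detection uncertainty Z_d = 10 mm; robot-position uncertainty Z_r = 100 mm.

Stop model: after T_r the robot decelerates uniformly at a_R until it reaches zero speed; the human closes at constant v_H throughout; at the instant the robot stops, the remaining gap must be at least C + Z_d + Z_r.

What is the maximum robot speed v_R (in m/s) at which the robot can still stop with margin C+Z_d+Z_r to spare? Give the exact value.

quadratic (1/10)·v² + (3/50)·v + (-1813/4000) = 0
  disc = (3/50)² − 4·(1/10)·(-1813/4000) = 1849/10000 ; √disc = 43/100
  v_R = (−(3/50) + 43/100) / (2·(1/10)) = 37/20 m/s
check:
stop time T_s = (37/20)/5 = 0.3700 s
reaction-phase robot travel = 1.8500·0.0600 = 0.1110 m
braking distance = 1.8500²/(2·5.0000) = 0.3422 m
human closes 0.0000·0.4300 = 0.0000 m
C+Z_d+Z_r = 0.0000+0.0100+0.1000 = 0.1100 m
sum ≈ 0.1110+0.3422+0.0000+0.1100 ≈ 0.5633 m = S ✓

v_R_max = 37/20 m/s = 1.8500 m/s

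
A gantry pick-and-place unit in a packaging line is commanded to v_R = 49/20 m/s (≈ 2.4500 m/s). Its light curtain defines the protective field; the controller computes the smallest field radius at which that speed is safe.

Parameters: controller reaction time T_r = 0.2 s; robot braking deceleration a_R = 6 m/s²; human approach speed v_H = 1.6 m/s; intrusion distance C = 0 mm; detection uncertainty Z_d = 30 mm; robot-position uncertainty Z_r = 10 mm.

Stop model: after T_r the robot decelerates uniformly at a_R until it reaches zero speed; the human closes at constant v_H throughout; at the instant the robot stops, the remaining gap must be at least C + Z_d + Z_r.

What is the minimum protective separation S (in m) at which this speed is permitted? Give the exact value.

T_s = v_R/a_R = (49/20)/6 = 0.4083 s
robot covers v_R·T_r = 2.4500·0.2000 = 0.4900 m before braking
robot covers 2.4500·0.4083 − ½·6.0000·0.4083² = 0.5002 m while stopping
human over T_r+T_s: 1.6000·(0.2000+0.4083) = 0.9733 m
C+Z_d+Z_r = 0.0000+0.0300+0.0100 = 0.0400 m
S_min ≈ 0.4900+0.5002+0.9733+0.0400  ⇒  S_min = 9617/4800 m

S_min = 9617/4800 m = 2.0035 m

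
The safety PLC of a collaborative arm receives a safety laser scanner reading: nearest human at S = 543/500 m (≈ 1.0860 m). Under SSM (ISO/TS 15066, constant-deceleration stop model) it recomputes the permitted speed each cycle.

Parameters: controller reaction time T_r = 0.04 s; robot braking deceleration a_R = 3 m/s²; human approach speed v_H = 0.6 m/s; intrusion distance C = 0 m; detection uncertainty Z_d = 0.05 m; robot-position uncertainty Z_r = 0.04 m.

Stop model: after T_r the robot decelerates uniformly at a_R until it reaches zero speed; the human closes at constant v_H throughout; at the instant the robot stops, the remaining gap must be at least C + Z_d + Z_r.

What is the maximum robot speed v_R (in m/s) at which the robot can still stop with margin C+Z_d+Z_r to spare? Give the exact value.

at the boundary: (1/6)·v² + (6/25)·v + (-243/250) = 0
  disc = (6/25)² − 4·(1/6)·(-243/250) = 441/625 ; √disc = 21/25
  v_R = (−(6/25) + 21/25) / (2·(1/6)) = 9/5 m/s
check:
T_s = v_R/a_R = (9/5)/3 = 0.6000 s
robot in T_r: 1.8000·0.0400 = 0.0720 m
robot under decel: 1.8000²/(2·3.0000) = 0.5400 m
person approaches 0.6000·(0.0400+0.6000) = 0.3840 m
residual clearance needed = 0.0000+0.0500+0.0400 = 0.0900 m
sum ≈ 0.0720+0.5400+0.3840+0.0900 ≈ 1.0860 m = S ✓

v_R_max = 9/5 m/s = 1.8000 m/s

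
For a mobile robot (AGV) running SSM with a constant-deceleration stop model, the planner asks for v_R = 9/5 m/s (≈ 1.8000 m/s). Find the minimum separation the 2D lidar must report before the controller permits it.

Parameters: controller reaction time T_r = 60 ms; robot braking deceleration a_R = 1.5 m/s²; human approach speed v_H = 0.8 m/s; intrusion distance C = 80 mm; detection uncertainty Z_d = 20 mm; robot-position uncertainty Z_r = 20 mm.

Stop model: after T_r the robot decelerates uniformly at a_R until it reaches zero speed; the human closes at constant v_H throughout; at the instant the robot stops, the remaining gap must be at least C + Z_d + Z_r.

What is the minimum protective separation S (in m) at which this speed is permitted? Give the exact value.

stop time T_s = (9/5)/(3/2) = 1.2000 s
robot in T_r: 1.8000·0.0600 = 0.1080 m
braking distance = 1.8000²/(2·1.5000) = 1.0800 m
person approaches 0.8000·(0.0600+1.2000) = 1.0080 m
C+Z_d+Z_r = 0.0800+0.0200+0.0200 = 0.1200 m
S_min ≈ 0.1080+1.0800+1.0080+0.1200  ⇒  S_min = 579/250 m

S_min = 579/250 m = 2.3160 m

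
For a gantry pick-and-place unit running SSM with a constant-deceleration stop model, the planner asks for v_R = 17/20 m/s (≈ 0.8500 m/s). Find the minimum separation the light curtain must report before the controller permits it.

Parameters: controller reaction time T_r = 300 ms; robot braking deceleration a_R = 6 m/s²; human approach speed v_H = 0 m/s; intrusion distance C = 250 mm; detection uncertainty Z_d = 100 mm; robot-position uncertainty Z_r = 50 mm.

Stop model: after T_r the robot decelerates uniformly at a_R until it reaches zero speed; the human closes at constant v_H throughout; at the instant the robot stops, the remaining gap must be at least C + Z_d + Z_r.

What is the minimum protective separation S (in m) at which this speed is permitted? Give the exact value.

T_s = v_R/a_R = (17/20)/6 = 0.1417 s
reaction-phase robot travel = 0.8500·0.3000 = 0.2550 m
robot covers 0.8500·0.1417 − ½·6.0000·0.1417² = 0.0602 m while stopping
human closes 0.0000·0.4417 = 0.0000 m
C+Z_d+Z_r = 0.2500+0.1000+0.0500 = 0.4000 m
S_min ≈ 0.2550+0.0602+0.0000+0.4000  ⇒  S_min = 3433/4800 m

S_min = 3433/4800 m = 0.7152 m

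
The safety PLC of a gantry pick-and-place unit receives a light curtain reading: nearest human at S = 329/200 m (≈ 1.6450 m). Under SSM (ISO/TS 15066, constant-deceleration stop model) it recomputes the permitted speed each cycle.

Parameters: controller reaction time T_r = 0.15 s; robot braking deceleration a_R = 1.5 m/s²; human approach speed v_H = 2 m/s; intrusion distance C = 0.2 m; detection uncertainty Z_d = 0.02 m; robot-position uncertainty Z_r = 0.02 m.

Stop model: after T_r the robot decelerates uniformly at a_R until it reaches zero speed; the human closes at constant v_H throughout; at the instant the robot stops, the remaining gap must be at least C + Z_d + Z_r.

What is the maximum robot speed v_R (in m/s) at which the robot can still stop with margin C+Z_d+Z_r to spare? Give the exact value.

v_R_max = 13/20 m/s = 0.6500 m/s

at the boundary: (1/3)·v² + (89/60)·v + (-221/200) = 0
  disc = (89/60)² − 4·(1/3)·(-221/200) = 529/144 ; √disc = 23/12
  v_R = (−(89/60) + 23/12) / (2·(1/3)) = 13/20 m/s
check:
braking lasts T_s = (13/20)/(3/2) = 0.4333 s
robot in T_r: 0.6500·0.1500 = 0.0975 m
robot under decel: 0.6500²/(2·1.5000) = 0.1408 m
human over T_r+T_s: 2.0000·(0.1500+0.4333) = 1.1667 m
margins: 0.2000+0.0200+0.0200 = 0.2400 m
sum ≈ 0.0975+0.1408+1.1667+0.2400 ≈ 1.6450 m = S ✓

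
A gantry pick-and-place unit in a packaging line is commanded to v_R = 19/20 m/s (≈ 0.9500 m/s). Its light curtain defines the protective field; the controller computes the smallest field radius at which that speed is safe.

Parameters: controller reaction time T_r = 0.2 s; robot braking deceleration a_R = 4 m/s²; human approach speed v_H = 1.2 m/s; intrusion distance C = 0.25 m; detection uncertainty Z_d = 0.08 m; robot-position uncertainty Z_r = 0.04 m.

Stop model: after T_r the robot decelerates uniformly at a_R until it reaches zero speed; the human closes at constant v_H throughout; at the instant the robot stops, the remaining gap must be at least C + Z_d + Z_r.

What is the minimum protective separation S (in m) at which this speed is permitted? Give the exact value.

S_min = 3833/3200 m = 1.1978 m

T_s = v_R/a_R = (19/20)/4 = 0.2375 s
reaction-phase robot travel = 0.9500·0.2000 = 0.1900 m
robot covers 0.9500·0.2375 − ½·4.0000·0.2375² = 0.1128 m while stopping
person approaches 1.2000·(0.2000+0.2375) = 0.5250 m
C+Z_d+Z_r = 0.2500+0.0800+0.0400 = 0.3700 m
S_min ≈ 0.1900+0.1128+0.5250+0.3700  ⇒  S_min = 3833/3200 m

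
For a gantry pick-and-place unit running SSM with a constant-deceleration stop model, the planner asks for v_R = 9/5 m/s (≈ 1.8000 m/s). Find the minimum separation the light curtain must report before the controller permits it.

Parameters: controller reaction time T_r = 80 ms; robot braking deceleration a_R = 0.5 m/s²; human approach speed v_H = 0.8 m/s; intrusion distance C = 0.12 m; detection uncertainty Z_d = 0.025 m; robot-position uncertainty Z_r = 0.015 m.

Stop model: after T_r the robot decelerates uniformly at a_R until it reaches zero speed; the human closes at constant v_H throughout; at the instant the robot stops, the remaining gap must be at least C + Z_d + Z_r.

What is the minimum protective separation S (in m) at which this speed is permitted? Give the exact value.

S_min = 811/125 m = 6.4880 m

T_s = v_R/a_R = (9/5)/(1/2) = 3.6000 s
reaction-phase robot travel = 1.8000·0.0800 = 0.1440 m
braking distance = 1.8000²/(2·0.5000) = 3.2400 m
human closes 0.8000·3.6800 = 2.9440 m
residual clearance needed = 0.1200+0.0250+0.0150 = 0.1600 m
S_min ≈ 0.1440+3.2400+2.9440+0.1600  ⇒  S_min = 811/125 m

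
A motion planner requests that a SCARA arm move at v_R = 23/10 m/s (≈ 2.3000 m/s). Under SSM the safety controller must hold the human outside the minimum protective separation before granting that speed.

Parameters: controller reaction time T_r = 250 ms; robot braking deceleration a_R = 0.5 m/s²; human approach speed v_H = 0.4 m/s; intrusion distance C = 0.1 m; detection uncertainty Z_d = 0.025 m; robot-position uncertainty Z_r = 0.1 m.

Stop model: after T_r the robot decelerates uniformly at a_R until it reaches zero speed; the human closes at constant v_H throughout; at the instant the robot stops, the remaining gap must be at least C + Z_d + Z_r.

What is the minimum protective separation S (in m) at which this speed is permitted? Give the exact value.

S_min = 803/100 m = 8.0300 m

braking lasts T_s = (23/10)/(1/2) = 4.6000 s
robot covers v_R·T_r = 2.3000·0.2500 = 0.5750 m before braking
braking distance = 2.3000²/(2·0.5000) = 5.2900 m
human closes 0.4000·4.8500 = 1.9400 m
residual clearance needed = 0.1000+0.0250+0.1000 = 0.2250 m
S_min ≈ 0.5750+5.2900+1.9400+0.2250  ⇒  S_min = 803/100 m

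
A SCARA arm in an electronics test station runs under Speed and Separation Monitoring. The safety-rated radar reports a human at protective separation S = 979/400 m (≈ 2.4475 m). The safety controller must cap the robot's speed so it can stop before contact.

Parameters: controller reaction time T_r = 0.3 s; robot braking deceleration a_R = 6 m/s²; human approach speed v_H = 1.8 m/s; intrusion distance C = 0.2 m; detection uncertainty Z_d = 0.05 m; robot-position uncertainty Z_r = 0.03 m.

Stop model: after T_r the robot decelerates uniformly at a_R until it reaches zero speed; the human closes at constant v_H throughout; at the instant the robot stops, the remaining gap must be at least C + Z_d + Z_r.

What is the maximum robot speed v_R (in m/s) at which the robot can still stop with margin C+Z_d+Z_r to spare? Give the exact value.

v_R_max = 21/10 m/s = 2.1000 m/s

collect terms ⇒ (1/12)·v_R² + (3/5)·v_R + (-651/400) = 0
  disc = (3/5)² − 4·(1/12)·(-651/400) = 361/400 ; √disc = 19/20
  v_R = (−(3/5) + 19/20) / (2·(1/12)) = 21/10 m/s
check:
braking lasts T_s = (21/10)/6 = 0.3500 s
robot in T_r: 2.1000·0.3000 = 0.6300 m
robot covers 2.1000·0.3500 − ½·6.0000·0.3500² = 0.3675 m while stopping
human over T_r+T_s: 1.8000·(0.3000+0.3500) = 1.1700 m
residual clearance needed = 0.2000+0.0500+0.0300 = 0.2800 m
sum ≈ 0.6300+0.3675+1.1700+0.2800 ≈ 2.4475 m = S ✓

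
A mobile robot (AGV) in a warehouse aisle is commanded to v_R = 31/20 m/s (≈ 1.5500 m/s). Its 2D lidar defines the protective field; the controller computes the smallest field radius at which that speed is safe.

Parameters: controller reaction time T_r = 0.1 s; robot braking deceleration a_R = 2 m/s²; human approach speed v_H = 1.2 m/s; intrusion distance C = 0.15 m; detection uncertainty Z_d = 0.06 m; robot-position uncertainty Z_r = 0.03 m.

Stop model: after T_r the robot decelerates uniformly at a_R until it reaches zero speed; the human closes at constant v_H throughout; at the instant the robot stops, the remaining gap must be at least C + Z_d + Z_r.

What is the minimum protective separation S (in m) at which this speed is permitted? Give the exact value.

stop time T_s = (31/20)/2 = 0.7750 s
robot covers v_R·T_r = 1.5500·0.1000 = 0.1550 m before braking
braking distance = 1.5500²/(2·2.0000) = 0.6006 m
person approaches 1.2000·(0.1000+0.7750) = 1.0500 m
margins: 0.1500+0.0600+0.0300 = 0.2400 m
S_min ≈ 0.1550+0.6006+1.0500+0.2400  ⇒  S_min = 3273/1600 m

S_min = 3273/1600 m = 2.0456 m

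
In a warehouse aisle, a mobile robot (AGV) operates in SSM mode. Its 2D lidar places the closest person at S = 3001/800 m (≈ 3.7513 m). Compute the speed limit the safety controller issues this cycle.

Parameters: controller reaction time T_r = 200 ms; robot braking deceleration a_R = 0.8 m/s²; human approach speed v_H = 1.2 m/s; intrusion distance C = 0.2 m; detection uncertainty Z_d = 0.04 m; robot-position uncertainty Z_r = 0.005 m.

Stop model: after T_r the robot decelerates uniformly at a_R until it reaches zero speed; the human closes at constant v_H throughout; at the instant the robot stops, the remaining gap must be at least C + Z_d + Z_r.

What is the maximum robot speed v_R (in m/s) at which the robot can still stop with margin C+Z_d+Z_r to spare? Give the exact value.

v_R_max = 13/10 m/s = 1.3000 m/s

quadratic (5/8)·v² + (17/10)·v + (-2613/800) = 0
  disc = (17/10)² − 4·(5/8)·(-2613/800) = 17689/1600 ; √disc = 133/40
  v_R = (−(17/10) + 133/40) / (2·(5/8)) = 13/10 m/s
check:
braking lasts T_s = (13/10)/(4/5) = 1.6250 s
reaction-phase robot travel = 1.3000·0.2000 = 0.2600 m
braking distance = 1.3000²/(2·0.8000) = 1.0562 m
person approaches 1.2000·(0.2000+1.6250) = 2.1900 m
margins: 0.2000+0.0400+0.0050 = 0.2450 m
sum ≈ 0.2600+1.0562+2.1900+0.2450 ≈ 3.7513 m = S ✓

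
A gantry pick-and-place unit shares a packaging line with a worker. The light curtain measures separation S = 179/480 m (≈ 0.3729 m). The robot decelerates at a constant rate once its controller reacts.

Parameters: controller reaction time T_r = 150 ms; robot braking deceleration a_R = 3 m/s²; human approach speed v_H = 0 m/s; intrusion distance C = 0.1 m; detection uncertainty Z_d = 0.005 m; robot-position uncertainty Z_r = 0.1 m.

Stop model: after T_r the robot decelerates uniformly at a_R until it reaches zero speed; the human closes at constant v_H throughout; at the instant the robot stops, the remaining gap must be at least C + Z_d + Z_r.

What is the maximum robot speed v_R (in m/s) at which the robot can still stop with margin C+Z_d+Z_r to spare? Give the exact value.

v_R_max = 13/20 m/s = 0.6500 m/s

quadratic (1/6)·v² + (3/20)·v + (-403/2400) = 0
  disc = (3/20)² − 4·(1/6)·(-403/2400) = 121/900 ; √disc = 11/30
  v_R = (−(3/20) + 11/30) / (2·(1/6)) = 13/20 m/s
check:
T_s = v_R/a_R = (13/20)/3 = 0.2167 s
reaction-phase robot travel = 0.6500·0.1500 = 0.0975 m
robot under decel: 0.6500²/(2·3.0000) = 0.0704 m
human closes 0.0000·0.3667 = 0.0000 m
margins: 0.1000+0.0050+0.1000 = 0.2050 m
sum ≈ 0.0975+0.0704+0.0000+0.2050 ≈ 0.3729 m = S ✓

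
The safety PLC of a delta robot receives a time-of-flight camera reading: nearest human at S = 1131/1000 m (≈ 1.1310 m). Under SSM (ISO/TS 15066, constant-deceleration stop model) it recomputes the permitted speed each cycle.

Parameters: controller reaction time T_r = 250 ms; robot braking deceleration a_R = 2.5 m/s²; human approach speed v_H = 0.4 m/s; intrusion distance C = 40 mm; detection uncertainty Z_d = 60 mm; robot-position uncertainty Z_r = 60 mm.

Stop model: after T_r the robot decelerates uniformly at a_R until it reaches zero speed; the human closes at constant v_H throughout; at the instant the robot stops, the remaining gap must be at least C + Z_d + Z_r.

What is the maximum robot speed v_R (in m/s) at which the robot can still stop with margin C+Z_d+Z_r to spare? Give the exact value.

collect terms ⇒ (1/5)·v_R² + (41/100)·v_R + (-871/1000) = 0
  disc = (41/100)² − 4·(1/5)·(-871/1000) = 8649/10000 ; √disc = 93/100
  v_R = (−(41/100) + 93/100) / (2·(1/5)) = 13/10 m/s
check:
braking lasts T_s = (13/10)/(5/2) = 0.5200 s
robot in T_r: 1.3000·0.2500 = 0.3250 m
robot covers 1.3000·0.5200 − ½·2.5000·0.5200² = 0.3380 m while stopping
human closes 0.4000·0.7700 = 0.3080 m
residual clearance needed = 0.0400+0.0600+0.0600 = 0.1600 m
sum ≈ 0.3250+0.3380+0.3080+0.1600 ≈ 1.1310 m = S ✓

v_R_max = 13/10 m/s = 1.3000 m/s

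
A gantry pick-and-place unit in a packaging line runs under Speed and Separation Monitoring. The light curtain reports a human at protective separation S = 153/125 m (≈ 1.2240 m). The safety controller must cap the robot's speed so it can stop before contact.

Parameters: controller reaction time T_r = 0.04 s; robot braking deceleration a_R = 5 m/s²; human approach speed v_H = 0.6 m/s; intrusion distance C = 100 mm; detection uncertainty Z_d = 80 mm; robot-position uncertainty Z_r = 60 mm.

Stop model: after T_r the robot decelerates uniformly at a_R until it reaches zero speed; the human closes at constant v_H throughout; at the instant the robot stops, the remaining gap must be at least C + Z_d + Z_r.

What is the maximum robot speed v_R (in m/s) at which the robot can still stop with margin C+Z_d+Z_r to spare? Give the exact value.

v_R_max = 12/5 m/s = 2.4000 m/s

collect terms ⇒ (1/10)·v_R² + (4/25)·v_R + (-24/25) = 0
  disc = (4/25)² − 4·(1/10)·(-24/25) = 256/625 ; √disc = 16/25
  v_R = (−(4/25) + 16/25) / (2·(1/10)) = 12/5 m/s
check:
stop time T_s = (12/5)/5 = 0.4800 s
reaction-phase robot travel = 2.4000·0.0400 = 0.0960 m
robot covers 2.4000·0.4800 − ½·5.0000·0.4800² = 0.5760 m while stopping
human closes 0.6000·0.5200 = 0.3120 m
margins: 0.1000+0.0800+0.0600 = 0.2400 m
sum ≈ 0.0960+0.5760+0.3120+0.2400 ≈ 1.2240 m = S ✓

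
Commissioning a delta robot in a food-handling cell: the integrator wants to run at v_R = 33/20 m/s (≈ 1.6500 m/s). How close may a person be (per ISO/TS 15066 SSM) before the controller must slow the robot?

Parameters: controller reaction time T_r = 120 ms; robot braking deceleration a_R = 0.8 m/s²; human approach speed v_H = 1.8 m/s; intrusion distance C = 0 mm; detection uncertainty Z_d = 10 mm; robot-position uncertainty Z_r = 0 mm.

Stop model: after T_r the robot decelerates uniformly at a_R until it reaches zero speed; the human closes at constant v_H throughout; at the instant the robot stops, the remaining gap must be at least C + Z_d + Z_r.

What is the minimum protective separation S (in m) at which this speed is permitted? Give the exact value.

S_min = 93409/16000 m = 5.8381 m

stop time T_s = (33/20)/(4/5) = 2.0625 s
robot in T_r: 1.6500·0.1200 = 0.1980 m
braking distance = 1.6500²/(2·0.8000) = 1.7016 m
person approaches 1.8000·(0.1200+2.0625) = 3.9285 m
margins: 0.0000+0.0100+0.0000 = 0.0100 m
S_min ≈ 0.1980+1.7016+3.9285+0.0100  ⇒  S_min = 93409/16000 m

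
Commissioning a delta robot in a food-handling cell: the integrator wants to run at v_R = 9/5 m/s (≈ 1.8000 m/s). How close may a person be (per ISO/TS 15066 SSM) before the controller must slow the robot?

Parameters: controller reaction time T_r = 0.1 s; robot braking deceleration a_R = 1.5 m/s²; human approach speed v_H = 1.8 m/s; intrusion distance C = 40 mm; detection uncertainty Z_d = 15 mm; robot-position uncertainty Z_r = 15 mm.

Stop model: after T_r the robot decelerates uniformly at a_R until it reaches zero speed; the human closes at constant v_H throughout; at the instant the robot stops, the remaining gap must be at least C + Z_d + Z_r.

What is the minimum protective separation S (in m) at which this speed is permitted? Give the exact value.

S_min = 367/100 m = 3.6700 m

braking lasts T_s = (9/5)/(3/2) = 1.2000 s
robot covers v_R·T_r = 1.8000·0.1000 = 0.1800 m before braking
robot under decel: 1.8000²/(2·1.5000) = 1.0800 m
human closes 1.8000·1.3000 = 2.3400 m
residual clearance needed = 0.0400+0.0150+0.0150 = 0.0700 m
S_min ≈ 0.1800+1.0800+2.3400+0.0700  ⇒  S_min = 367/100 m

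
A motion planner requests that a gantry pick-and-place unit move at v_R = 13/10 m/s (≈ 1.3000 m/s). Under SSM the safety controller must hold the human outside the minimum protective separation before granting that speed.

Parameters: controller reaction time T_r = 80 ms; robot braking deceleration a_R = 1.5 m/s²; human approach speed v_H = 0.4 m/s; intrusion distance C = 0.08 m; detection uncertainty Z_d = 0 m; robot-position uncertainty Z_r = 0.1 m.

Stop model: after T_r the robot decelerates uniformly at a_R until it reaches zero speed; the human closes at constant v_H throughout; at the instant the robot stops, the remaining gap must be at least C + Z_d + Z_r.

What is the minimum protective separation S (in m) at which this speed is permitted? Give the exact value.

S_min = 613/500 m = 1.2260 m

braking lasts T_s = (13/10)/(3/2) = 0.8667 s
robot in T_r: 1.3000·0.0800 = 0.1040 m
robot under decel: 1.3000²/(2·1.5000) = 0.5633 m
human over T_r+T_s: 0.4000·(0.0800+0.8667) = 0.3787 m
residual clearance needed = 0.0800+0.0000+0.1000 = 0.1800 m
S_min ≈ 0.1040+0.5633+0.3787+0.1800  ⇒  S_min = 613/500 m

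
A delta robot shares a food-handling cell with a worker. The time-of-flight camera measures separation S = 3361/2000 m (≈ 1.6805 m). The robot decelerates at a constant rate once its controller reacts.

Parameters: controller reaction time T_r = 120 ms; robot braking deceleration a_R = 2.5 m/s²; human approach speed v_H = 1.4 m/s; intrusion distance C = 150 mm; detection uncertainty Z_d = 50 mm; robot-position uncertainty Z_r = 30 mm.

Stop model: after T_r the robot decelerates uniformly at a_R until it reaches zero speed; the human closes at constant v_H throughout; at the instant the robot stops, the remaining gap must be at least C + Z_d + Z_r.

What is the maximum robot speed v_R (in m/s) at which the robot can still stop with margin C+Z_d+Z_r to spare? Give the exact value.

v_R_max = 27/20 m/s = 1.3500 m/s

at the boundary: (1/5)·v² + (17/25)·v + (-513/400) = 0
  disc = (17/25)² − 4·(1/5)·(-513/400) = 3721/2500 ; √disc = 61/50
  v_R = (−(17/25) + 61/50) / (2·(1/5)) = 27/20 m/s
check:
braking lasts T_s = (27/20)/(5/2) = 0.5400 s
reaction-phase robot travel = 1.3500·0.1200 = 0.1620 m
robot covers 1.3500·0.5400 − ½·2.5000·0.5400² = 0.3645 m while stopping
person approaches 1.4000·(0.1200+0.5400) = 0.9240 m
C+Z_d+Z_r = 0.1500+0.0500+0.0300 = 0.2300 m
sum ≈ 0.1620+0.3645+0.9240+0.2300 ≈ 1.6805 m = S ✓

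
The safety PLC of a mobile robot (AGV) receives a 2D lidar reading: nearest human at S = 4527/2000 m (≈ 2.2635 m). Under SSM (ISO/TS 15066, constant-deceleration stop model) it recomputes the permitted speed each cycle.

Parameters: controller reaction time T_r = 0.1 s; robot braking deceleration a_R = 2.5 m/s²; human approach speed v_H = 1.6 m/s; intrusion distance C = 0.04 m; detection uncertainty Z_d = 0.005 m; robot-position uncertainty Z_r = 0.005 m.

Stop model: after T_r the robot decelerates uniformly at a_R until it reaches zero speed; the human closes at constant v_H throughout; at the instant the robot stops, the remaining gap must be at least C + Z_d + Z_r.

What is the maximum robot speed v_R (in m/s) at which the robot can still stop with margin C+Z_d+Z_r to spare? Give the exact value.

quadratic (1/5)·v² + (37/50)·v + (-4107/2000) = 0
  disc = (37/50)² − 4·(1/5)·(-4107/2000) = 1369/625 ; √disc = 37/25
  v_R = (−(37/50) + 37/25) / (2·(1/5)) = 37/20 m/s
check:
braking lasts T_s = (37/20)/(5/2) = 0.7400 s
robot covers v_R·T_r = 1.8500·0.1000 = 0.1850 m before braking
robot covers 1.8500·0.7400 − ½·2.5000·0.7400² = 0.6845 m while stopping
human over T_r+T_s: 1.6000·(0.1000+0.7400) = 1.3440 m
margins: 0.0400+0.0050+0.0050 = 0.0500 m
sum ≈ 0.1850+0.6845+1.3440+0.0500 ≈ 2.2635 m = S ✓

v_R_max = 37/20 m/s = 1.8500 m/s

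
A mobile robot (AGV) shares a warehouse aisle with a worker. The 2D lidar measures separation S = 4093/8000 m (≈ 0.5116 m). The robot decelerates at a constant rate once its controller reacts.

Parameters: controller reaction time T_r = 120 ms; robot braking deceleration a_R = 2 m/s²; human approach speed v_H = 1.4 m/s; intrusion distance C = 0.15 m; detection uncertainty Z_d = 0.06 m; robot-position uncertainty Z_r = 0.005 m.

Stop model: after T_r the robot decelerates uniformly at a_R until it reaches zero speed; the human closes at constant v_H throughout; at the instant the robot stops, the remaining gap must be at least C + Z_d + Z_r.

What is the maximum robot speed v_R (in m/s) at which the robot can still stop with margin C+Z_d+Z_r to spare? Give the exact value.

v_R_max = 3/20 m/s = 0.1500 m/s

collect terms ⇒ (1/4)·v_R² + (41/50)·v_R + (-1029/8000) = 0
  disc = (41/50)² − 4·(1/4)·(-1029/8000) = 32041/40000 ; √disc = 179/200
  v_R = (−(41/50) + 179/200) / (2·(1/4)) = 3/20 m/s
check:
stop time T_s = (3/20)/2 = 0.0750 s
reaction-phase robot travel = 0.1500·0.1200 = 0.0180 m
robot under decel: 0.1500²/(2·2.0000) = 0.0056 m
human closes 1.4000·0.1950 = 0.2730 m
C+Z_d+Z_r = 0.1500+0.0600+0.0050 = 0.2150 m
sum ≈ 0.0180+0.0056+0.2730+0.2150 ≈ 0.5116 m = S ✓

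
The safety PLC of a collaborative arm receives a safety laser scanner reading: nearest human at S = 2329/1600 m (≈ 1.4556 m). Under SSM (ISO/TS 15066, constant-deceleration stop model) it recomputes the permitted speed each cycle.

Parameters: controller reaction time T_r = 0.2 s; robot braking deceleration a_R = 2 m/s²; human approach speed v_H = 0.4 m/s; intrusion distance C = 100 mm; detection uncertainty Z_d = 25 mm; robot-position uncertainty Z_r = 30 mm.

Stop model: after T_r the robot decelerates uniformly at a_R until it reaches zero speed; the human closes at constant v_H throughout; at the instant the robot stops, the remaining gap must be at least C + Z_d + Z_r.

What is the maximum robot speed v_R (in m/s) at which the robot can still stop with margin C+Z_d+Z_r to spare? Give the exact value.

quadratic (1/4)·v² + (2/5)·v + (-1953/1600) = 0
  disc = (2/5)² − 4·(1/4)·(-1953/1600) = 2209/1600 ; √disc = 47/40
  v_R = (−(2/5) + 47/40) / (2·(1/4)) = 31/20 m/s
check:
braking lasts T_s = (31/20)/2 = 0.7750 s
robot in T_r: 1.5500·0.2000 = 0.3100 m
robot covers 1.5500·0.7750 − ½·2.0000·0.7750² = 0.6006 m while stopping
human over T_r+T_s: 0.4000·(0.2000+0.7750) = 0.3900 m
residual clearance needed = 0.1000+0.0250+0.0300 = 0.1550 m
sum ≈ 0.3100+0.6006+0.3900+0.1550 ≈ 1.4556 m = S ✓

v_R_max = 31/20 m/s = 1.5500 m/s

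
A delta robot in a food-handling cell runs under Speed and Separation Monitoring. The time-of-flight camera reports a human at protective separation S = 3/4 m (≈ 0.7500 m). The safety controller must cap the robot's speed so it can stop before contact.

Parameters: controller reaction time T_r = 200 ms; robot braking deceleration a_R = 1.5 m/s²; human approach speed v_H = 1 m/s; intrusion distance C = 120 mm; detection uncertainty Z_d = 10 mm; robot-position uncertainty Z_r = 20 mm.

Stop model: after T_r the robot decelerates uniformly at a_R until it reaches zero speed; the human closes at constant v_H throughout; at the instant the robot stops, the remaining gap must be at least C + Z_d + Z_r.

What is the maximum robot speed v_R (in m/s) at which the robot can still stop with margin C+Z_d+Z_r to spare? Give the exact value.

collect terms ⇒ (1/3)·v_R² + (13/15)·v_R + (-2/5) = 0
  disc = (13/15)² − 4·(1/3)·(-2/5) = 289/225 ; √disc = 17/15
  v_R = (−(13/15) + 17/15) / (2·(1/3)) = 2/5 m/s
check:
T_s = v_R/a_R = (2/5)/(3/2) = 0.2667 s
robot covers v_R·T_r = 0.4000·0.2000 = 0.0800 m before braking
braking distance = 0.4000²/(2·1.5000) = 0.0533 m
person approaches 1.0000·(0.2000+0.2667) = 0.4667 m
residual clearance needed = 0.1200+0.0100+0.0200 = 0.1500 m
sum ≈ 0.0800+0.0533+0.4667+0.1500 ≈ 0.7500 m = S ✓

v_R_max = 2/5 m/s = 0.4000 m/s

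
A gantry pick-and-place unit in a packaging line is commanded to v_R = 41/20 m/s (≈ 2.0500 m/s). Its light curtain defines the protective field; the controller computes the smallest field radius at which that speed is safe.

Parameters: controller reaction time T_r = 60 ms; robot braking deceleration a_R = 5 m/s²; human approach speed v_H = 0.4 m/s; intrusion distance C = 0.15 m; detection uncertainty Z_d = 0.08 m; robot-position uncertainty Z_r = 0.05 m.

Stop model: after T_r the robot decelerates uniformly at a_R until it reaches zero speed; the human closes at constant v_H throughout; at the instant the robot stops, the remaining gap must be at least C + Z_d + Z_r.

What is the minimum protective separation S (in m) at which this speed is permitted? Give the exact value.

braking lasts T_s = (41/20)/5 = 0.4100 s
reaction-phase robot travel = 2.0500·0.0600 = 0.1230 m
robot covers 2.0500·0.4100 − ½·5.0000·0.4100² = 0.4203 m while stopping
human over T_r+T_s: 0.4000·(0.0600+0.4100) = 0.1880 m
C+Z_d+Z_r = 0.1500+0.0800+0.0500 = 0.2800 m
S_min ≈ 0.1230+0.4203+0.1880+0.2800  ⇒  S_min = 809/800 m

S_min = 809/800 m = 1.0112 m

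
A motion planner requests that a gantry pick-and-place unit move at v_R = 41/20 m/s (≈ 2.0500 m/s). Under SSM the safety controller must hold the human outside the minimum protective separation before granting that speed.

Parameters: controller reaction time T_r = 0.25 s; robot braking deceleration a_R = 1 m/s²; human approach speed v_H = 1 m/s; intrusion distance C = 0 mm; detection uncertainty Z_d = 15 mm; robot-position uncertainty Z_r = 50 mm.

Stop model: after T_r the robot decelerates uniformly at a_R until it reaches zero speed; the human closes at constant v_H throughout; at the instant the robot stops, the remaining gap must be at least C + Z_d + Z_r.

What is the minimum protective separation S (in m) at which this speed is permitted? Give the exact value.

T_s = v_R/a_R = (41/20)/1 = 2.0500 s
reaction-phase robot travel = 2.0500·0.2500 = 0.5125 m
robot covers 2.0500·2.0500 − ½·1.0000·2.0500² = 2.1012 m while stopping
person approaches 1.0000·(0.2500+2.0500) = 2.3000 m
margins: 0.0000+0.0150+0.0500 = 0.0650 m
S_min ≈ 0.5125+2.1012+2.3000+0.0650  ⇒  S_min = 3983/800 m

S_min = 3983/800 m = 4.9787 m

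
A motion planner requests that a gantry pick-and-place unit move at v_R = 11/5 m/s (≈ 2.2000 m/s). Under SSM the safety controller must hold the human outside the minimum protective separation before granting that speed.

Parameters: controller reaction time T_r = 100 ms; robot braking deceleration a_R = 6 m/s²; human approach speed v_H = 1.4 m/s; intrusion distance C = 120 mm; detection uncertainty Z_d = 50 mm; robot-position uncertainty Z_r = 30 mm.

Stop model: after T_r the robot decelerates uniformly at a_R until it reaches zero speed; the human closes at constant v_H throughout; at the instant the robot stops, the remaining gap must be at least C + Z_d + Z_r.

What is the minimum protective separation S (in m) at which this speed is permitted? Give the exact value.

S_min = 443/300 m = 1.4767 m

T_s = v_R/a_R = (11/5)/6 = 0.3667 s
robot in T_r: 2.2000·0.1000 = 0.2200 m
braking distance = 2.2000²/(2·6.0000) = 0.4033 m
human closes 1.4000·0.4667 = 0.6533 m
margins: 0.1200+0.0500+0.0300 = 0.2000 m
S_min ≈ 0.2200+0.4033+0.6533+0.2000  ⇒  S_min = 443/300 m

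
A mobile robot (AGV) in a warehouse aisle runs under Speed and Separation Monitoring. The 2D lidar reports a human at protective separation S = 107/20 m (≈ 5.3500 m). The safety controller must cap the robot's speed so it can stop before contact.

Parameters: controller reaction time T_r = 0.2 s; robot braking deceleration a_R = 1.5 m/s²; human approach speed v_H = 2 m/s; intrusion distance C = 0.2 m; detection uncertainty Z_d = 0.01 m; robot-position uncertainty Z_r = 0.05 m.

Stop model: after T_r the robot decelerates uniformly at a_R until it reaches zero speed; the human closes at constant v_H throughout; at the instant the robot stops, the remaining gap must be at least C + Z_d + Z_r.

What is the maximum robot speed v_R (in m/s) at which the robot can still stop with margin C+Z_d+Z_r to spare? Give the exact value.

quadratic (1/3)·v² + (23/15)·v + (-469/100) = 0
  disc = (23/15)² − 4·(1/3)·(-469/100) = 1936/225 ; √disc = 44/15
  v_R = (−(23/15) + 44/15) / (2·(1/3)) = 21/10 m/s
check:
braking lasts T_s = (21/10)/(3/2) = 1.4000 s
robot in T_r: 2.1000·0.2000 = 0.4200 m
robot covers 2.1000·1.4000 − ½·1.5000·1.4000² = 1.4700 m while stopping
person approaches 2.0000·(0.2000+1.4000) = 3.2000 m
margins: 0.2000+0.0100+0.0500 = 0.2600 m
sum ≈ 0.4200+1.4700+3.2000+0.2600 ≈ 5.3500 m = S ✓

v_R_max = 21/10 m/s = 2.1000 m/s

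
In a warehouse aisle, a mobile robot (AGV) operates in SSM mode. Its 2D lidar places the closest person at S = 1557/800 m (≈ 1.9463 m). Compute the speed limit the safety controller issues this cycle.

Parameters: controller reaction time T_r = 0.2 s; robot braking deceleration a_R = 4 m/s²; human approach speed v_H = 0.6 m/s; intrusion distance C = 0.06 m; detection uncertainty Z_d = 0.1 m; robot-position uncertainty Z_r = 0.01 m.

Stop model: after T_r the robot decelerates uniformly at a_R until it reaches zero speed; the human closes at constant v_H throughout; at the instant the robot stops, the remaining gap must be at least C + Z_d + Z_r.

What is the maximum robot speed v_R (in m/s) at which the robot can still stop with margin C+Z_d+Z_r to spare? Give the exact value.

at the boundary: (1/8)·v² + (7/20)·v + (-53/32) = 0
  disc = (7/20)² − 4·(1/8)·(-53/32) = 1521/1600 ; √disc = 39/40
  v_R = (−(7/20) + 39/40) / (2·(1/8)) = 5/2 m/s
check:
stop time T_s = (5/2)/4 = 0.6250 s
robot covers v_R·T_r = 2.5000·0.2000 = 0.5000 m before braking
braking distance = 2.5000²/(2·4.0000) = 0.7812 m
human closes 0.6000·0.8250 = 0.4950 m
margins: 0.0600+0.1000+0.0100 = 0.1700 m
sum ≈ 0.5000+0.7812+0.4950+0.1700 ≈ 1.9463 m = S ✓

v_R_max = 5/2 m/s = 2.5000 m/s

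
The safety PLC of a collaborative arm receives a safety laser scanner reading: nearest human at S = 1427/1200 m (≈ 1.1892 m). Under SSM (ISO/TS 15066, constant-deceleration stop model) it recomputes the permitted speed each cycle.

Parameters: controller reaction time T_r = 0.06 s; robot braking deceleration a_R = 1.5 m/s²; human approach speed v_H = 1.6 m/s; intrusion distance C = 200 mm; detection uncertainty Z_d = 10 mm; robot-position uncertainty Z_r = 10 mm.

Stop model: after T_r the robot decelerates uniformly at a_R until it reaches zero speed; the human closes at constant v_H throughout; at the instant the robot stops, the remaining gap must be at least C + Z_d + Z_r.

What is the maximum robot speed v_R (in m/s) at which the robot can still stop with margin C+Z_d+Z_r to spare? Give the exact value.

v_R_max = 13/20 m/s = 0.6500 m/s

quadratic (1/3)·v² + (169/150)·v + (-5239/6000) = 0
  disc = (169/150)² − 4·(1/3)·(-5239/6000) = 1521/625 ; √disc = 39/25
  v_R = (−(169/150) + 39/25) / (2·(1/3)) = 13/20 m/s
check:
T_s = v_R/a_R = (13/20)/(3/2) = 0.4333 s
robot covers v_R·T_r = 0.6500·0.0600 = 0.0390 m before braking
robot under decel: 0.6500²/(2·1.5000) = 0.1408 m
human closes 1.6000·0.4933 = 0.7893 m
margins: 0.2000+0.0100+0.0100 = 0.2200 m
sum ≈ 0.0390+0.1408+0.7893+0.2200 ≈ 1.1892 m = S ✓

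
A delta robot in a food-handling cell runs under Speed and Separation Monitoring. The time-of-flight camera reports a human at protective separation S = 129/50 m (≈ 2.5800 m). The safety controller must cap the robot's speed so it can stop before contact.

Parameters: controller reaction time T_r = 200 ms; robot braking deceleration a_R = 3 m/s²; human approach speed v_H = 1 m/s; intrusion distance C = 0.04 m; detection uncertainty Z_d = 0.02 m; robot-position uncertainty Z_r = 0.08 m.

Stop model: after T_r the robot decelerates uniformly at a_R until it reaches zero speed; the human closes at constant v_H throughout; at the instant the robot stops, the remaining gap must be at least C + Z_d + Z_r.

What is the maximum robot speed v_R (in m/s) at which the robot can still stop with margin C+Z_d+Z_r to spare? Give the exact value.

v_R_max = 12/5 m/s = 2.4000 m/s

quadratic (1/6)·v² + (8/15)·v + (-56/25) = 0
  disc = (8/15)² − 4·(1/6)·(-56/25) = 16/9 ; √disc = 4/3
  v_R = (−(8/15) + 4/3) / (2·(1/6)) = 12/5 m/s
check:
T_s = v_R/a_R = (12/5)/3 = 0.8000 s
robot covers v_R·T_r = 2.4000·0.2000 = 0.4800 m before braking
robot covers 2.4000·0.8000 − ½·3.0000·0.8000² = 0.9600 m while stopping
person approaches 1.0000·(0.2000+0.8000) = 1.0000 m
margins: 0.0400+0.0200+0.0800 = 0.1400 m
sum ≈ 0.4800+0.9600+1.0000+0.1400 ≈ 2.5800 m = S ✓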